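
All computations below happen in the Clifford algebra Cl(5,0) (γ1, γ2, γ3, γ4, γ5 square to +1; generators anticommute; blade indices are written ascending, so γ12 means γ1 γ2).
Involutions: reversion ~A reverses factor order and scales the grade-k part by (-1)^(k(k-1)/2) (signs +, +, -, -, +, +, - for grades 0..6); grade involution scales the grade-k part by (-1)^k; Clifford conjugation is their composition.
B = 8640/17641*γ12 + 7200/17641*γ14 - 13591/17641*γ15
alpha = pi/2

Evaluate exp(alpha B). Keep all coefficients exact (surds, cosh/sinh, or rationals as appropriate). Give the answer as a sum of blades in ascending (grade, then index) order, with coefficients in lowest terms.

B^2 term by term: the squares give (8640/17641)^2*(γ12)^2 + (7200/17641)^2*(γ14)^2 + (-13591/17641)^2*(γ15)^2 = 74649600/311204881*(-1) + 51840000/311204881*(-1) + 184715281/311204881*(-1) = -1 (each basis 2-blade squares to minus the product of its generators' squares); cross terms between blades sharing an index anticommute and cancel. So B^2 = -1.
B^2 = -1 — a negative square means the series sums to a rotation: l = 1, alpha*l = pi/2, so exp(alpha B) = cos(pi/2) + (sin(pi/2)/1)*B = 0 + (1)*B.
Answer: 8640/17641*γ12 + 7200/17641*γ14 - 13591/17641*γ15


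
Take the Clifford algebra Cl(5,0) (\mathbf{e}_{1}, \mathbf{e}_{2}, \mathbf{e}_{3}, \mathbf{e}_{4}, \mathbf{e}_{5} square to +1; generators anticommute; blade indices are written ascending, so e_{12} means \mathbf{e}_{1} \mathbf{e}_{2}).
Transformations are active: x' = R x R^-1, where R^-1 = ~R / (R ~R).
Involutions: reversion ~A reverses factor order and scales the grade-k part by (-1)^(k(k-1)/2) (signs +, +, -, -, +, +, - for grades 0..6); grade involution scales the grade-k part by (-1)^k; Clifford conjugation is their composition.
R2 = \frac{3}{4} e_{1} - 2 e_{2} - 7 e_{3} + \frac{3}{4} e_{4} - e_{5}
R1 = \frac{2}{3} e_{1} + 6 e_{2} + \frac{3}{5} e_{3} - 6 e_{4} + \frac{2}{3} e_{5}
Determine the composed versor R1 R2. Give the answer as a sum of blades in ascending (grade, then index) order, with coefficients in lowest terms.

Distribute over the terms of R1 (each basis-blade product reordered to ascending indices, repeated generators contracted through their squares):
(\frac{2}{3} e_{1}) R2 = \frac{1}{2} - \frac{4}{3} e_{12} - \frac{14}{3} e_{13} + \frac{1}{2} e_{14} - \frac{2}{3} e_{15}
(6 e_{2}) R2 = -12 - \frac{9}{2} e_{12} - 42 e_{23} + \frac{9}{2} e_{24} - 6 e_{25}
(\frac{3}{5} e_{3}) R2 = -\frac{21}{5} - \frac{9}{20} e_{13} + \frac{6}{5} e_{23} + \frac{9}{20} e_{34} - \frac{3}{5} e_{35}
(-6 e_{4}) R2 = -\frac{9}{2} + \frac{9}{2} e_{14} - 12 e_{24} - 42 e_{34} + 6 e_{45}
(\frac{2}{3} e_{5}) R2 = -\frac{2}{3} - \frac{1}{2} e_{15} + \frac{4}{3} e_{25} + \frac{14}{3} e_{35} - \frac{1}{2} e_{45}
Summing the partial products and collecting blades:
Answer: -\frac{313}{15} - \frac{35}{6} e_{12} - \frac{307}{60} e_{13} + 5 e_{14} - \frac{7}{6} e_{15} - \frac{204}{5} e_{23} - \frac{15}{2} e_{24} - \frac{14}{3} e_{25} - \frac{831}{20} e_{34} + \frac{61}{15} e_{35} + \frac{11}{2} e_{45}


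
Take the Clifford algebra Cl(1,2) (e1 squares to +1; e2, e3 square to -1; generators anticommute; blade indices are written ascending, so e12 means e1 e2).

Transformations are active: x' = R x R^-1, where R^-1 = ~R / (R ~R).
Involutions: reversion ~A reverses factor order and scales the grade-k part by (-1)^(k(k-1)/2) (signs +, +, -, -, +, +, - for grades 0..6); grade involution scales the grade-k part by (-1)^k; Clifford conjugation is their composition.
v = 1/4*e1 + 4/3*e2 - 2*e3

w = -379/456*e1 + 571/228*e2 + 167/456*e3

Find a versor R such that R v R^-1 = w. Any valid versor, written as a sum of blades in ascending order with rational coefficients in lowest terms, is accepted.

Key observation: q(v) = q(w) = -823/144 (sandwiches preserve the norm), so R = v + w = -265/456*e1 + 875/228*e2 - 745/456*e3 works whenever it is invertible — the component of v along it is kept and (v - w)/2 reverses, sending v to w.
Answer: -265/456*e1 + 875/228*e2 - 745/456*e3


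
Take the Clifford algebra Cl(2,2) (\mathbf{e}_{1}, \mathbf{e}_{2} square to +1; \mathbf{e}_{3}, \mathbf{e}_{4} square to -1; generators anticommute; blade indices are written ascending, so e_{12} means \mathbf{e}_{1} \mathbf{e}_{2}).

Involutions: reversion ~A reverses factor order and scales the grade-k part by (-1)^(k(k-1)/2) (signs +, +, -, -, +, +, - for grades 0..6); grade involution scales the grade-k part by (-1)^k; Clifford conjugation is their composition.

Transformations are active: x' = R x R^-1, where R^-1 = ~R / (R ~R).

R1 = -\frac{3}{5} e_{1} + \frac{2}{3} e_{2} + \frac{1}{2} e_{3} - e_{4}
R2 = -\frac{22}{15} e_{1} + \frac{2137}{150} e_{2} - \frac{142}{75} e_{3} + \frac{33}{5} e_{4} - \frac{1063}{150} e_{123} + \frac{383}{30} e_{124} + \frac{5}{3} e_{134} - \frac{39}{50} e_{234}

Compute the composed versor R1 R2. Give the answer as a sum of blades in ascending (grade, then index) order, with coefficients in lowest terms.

Distribute over the terms of R1 (each basis-blade product reordered to ascending indices, repeated generators contracted through their squares):
(-\frac{3}{5} e_{1}) R2 = \frac{22}{25} - \frac{2137}{250} e_{12} + \frac{142}{125} e_{13} - \frac{99}{25} e_{14} + \frac{1063}{250} e_{23} - \frac{383}{50} e_{24} - e_{34} + \frac{117}{250} e_{1234}
(\frac{2}{3} e_{2}) R2 = \frac{2137}{225} + \frac{44}{45} e_{12} + \frac{1063}{225} e_{13} - \frac{383}{45} e_{14} - \frac{284}{225} e_{23} + \frac{22}{5} e_{24} - \frac{13}{25} e_{34} - \frac{10}{9} e_{1234}
(\frac{1}{2} e_{3}) R2 = \frac{71}{75} + \frac{1063}{300} e_{12} + \frac{11}{15} e_{13} + \frac{5}{6} e_{14} - \frac{2137}{300} e_{23} - \frac{39}{100} e_{24} + \frac{33}{10} e_{34} + \frac{383}{60} e_{1234}
(-e_{4}) R2 = \frac{33}{5} + \frac{383}{30} e_{12} + \frac{5}{3} e_{13} - \frac{22}{15} e_{14} - \frac{39}{50} e_{23} + \frac{2137}{150} e_{24} - \frac{142}{75} e_{34} - \frac{1063}{150} e_{1234}
Summing the partial products and collecting blades:
Answer: \frac{4033}{225} + \frac{39329}{4500} e_{12} + \frac{9293}{1125} e_{13} - \frac{5897}{450} e_{14} - \frac{22111}{4500} e_{23} + \frac{3179}{300} e_{24} - \frac{17}{150} e_{34} - \frac{6059}{4500} e_{1234}


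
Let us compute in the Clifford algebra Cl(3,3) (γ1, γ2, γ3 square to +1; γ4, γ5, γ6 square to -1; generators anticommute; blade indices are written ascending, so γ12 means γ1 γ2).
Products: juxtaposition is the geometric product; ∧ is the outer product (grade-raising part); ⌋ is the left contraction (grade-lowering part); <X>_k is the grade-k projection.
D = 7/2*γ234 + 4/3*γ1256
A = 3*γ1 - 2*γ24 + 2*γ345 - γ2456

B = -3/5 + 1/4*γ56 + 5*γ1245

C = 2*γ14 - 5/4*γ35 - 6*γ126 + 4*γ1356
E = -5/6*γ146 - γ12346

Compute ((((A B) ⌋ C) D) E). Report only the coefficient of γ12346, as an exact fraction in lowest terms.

step 1: -9/5*γ1 - 10*γ15 - 5*γ16 + 29/20*γ24 - 10*γ123 + 3/4*γ156 + 15*γ245 - 6/5*γ345 - 1/2*γ346 + 1/10*γ2456
step 2: -30*γ2 - 3*γ3 - 18/5*γ4 + 54/5*γ26 - 20*γ35 + 40*γ36 - 36/5*γ356
step 3: -72/5*γ15 + 63/5*γ23 + 21/2*γ24 - 105*γ34 + 48/5*γ123 + 40*γ156 - 70*γ245 + 140*γ246 - 189/5*γ346 + 160/3*γ1235 + 80/3*γ1236 + 126/5*γ2456 - 4*γ12356 - 24/5*γ12456
step 4: -80/3*γ4 - 2317/15*γ12 - 217/2*γ13 + 4*γ25 + 24/5*γ35 + 112/3*γ45 + 48/5*γ46 - 21*γ125 + 455/4*γ126 - 126/5*γ135 - 77*γ136 + 63/5*γ146 + 200/9*γ234 + 196/3*γ456 - 175/3*γ1256 - 70*γ1356 + 110/3*γ2345 - 8*γ2346 - 21/2*γ12346 - 1352/45*γ23456
Answer: -21/2


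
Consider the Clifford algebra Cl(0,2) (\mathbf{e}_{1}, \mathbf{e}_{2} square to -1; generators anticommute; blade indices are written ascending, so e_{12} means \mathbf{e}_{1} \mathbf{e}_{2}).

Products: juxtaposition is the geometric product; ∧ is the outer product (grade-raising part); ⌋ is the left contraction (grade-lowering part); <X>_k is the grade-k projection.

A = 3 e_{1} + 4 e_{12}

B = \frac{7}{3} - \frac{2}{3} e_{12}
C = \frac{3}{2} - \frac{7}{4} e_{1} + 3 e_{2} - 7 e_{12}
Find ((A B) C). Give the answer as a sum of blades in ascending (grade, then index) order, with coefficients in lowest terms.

step 1: \frac{8}{3} + 7 e_{1} + 2 e_{2} + \frac{28}{3} e_{12}
step 2: \frac{907}{12} - \frac{217}{6} e_{1} + \frac{131}{3} e_{2} + \frac{119}{6} e_{12}
Answer: \frac{907}{12} - \frac{217}{6} e_{1} + \frac{131}{3} e_{2} + \frac{119}{6} e_{12}


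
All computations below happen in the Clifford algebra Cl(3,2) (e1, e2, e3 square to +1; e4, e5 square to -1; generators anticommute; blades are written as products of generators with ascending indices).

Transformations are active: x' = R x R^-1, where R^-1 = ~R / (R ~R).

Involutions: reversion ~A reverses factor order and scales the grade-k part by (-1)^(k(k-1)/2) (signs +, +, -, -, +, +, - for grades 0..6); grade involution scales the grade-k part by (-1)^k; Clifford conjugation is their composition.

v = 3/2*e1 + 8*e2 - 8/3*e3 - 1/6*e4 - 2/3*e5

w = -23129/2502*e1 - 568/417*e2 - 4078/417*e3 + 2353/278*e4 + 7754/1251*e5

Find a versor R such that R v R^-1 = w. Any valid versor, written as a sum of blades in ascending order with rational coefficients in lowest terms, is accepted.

Reasoning: v^2 = w^2 = 656/9 since conjugation preserves the quadratic form; R = v + w = -9688/1251*e1 + 2768/417*e2 - 1730/139*e3 + 3460/417*e4 + 6920/1251*e5 is then valid when invertible, keeping its own part and reversing (v - w)/2.
Answer: -9688/1251*e1 + 2768/417*e2 - 1730/139*e3 + 3460/417*e4 + 6920/1251*e5


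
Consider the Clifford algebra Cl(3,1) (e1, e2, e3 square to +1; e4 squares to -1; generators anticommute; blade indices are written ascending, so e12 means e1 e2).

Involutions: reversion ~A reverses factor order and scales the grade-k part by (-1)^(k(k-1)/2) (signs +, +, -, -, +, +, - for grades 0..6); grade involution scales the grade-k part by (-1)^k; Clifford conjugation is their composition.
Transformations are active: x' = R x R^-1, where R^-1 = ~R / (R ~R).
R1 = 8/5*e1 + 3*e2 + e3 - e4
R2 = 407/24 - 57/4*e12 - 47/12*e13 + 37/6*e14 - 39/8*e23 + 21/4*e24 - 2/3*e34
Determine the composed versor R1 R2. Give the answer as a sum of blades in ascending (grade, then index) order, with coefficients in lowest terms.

Distribute over the terms of R1 (each basis-blade product reordered to ascending indices, repeated generators contracted through their squares):
(8/5*e1) R2 = 407/15*e1 - 114/5*e2 - 94/15*e3 + 148/15*e4 - 39/5*e123 + 42/5*e124 - 16/15*e134
(3*e2) R2 = 171/4*e1 + 407/8*e2 - 117/8*e3 + 63/4*e4 + 47/4*e123 - 37/2*e124 - 2*e234
(e3) R2 = 47/12*e1 + 39/8*e2 + 407/24*e3 - 2/3*e4 - 57/4*e123 - 37/6*e134 - 21/4*e234
(-e4) R2 = -37/6*e1 - 21/4*e2 + 2/3*e3 - 407/24*e4 + 57/4*e124 + 47/12*e134 + 39/8*e234
Summing the partial products and collecting blades:
Answer: 2029/30*e1 + 277/10*e2 - 49/15*e3 + 959/120*e4 - 103/10*e123 + 83/20*e124 - 199/60*e134 - 19/8*e234


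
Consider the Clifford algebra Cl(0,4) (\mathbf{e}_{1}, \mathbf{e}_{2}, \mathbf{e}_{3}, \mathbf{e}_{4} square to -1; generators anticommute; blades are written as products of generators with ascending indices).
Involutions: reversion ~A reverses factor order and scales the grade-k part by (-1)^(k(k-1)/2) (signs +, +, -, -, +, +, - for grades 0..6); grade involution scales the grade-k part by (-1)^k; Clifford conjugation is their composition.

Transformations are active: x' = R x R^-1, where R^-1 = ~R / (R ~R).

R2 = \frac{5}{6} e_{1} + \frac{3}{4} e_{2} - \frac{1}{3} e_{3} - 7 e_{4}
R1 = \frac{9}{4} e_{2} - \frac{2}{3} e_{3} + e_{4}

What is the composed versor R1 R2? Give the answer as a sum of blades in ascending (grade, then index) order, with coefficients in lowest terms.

Distribute over the terms of R1 (each basis-blade product reordered to ascending indices, repeated generators contracted through their squares):
(\frac{9}{4} e_{2}) R2 = -\frac{27}{16} - \frac{15}{8} e_{1} e_{2} - \frac{3}{4} e_{2} e_{3} - \frac{63}{4} e_{2} e_{4}
(-\frac{2}{3} e_{3}) R2 = -\frac{2}{9} + \frac{5}{9} e_{1} e_{3} + \frac{1}{2} e_{2} e_{3} + \frac{14}{3} e_{3} e_{4}
(e_{4}) R2 = 7 - \frac{5}{6} e_{1} e_{4} - \frac{3}{4} e_{2} e_{4} + \frac{1}{3} e_{3} e_{4}
Summing the partial products and collecting blades:
Answer: \frac{733}{144} - \frac{15}{8} e_{1} e_{2} + \frac{5}{9} e_{1} e_{3} - \frac{5}{6} e_{1} e_{4} - \frac{1}{4} e_{2} e_{3} - \frac{33}{2} e_{2} e_{4} + 5 e_{3} e_{4}


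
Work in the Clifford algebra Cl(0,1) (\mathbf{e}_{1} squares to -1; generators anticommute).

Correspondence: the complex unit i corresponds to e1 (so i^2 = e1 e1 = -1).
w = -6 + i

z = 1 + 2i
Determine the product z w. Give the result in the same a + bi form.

In blades: z = 1 + 2 e_{1}, w = -6 + e_{1}.
Distribute z over w term by term (generator squares from the signature, products reordered to ascending indices): (1)*w = -6 + e_{1}; (2 e_{1})*w = -2 - 12 e_{1}.
Sum: -8 - 11 e_{1}; translating back through the correspondence:
Answer: -8 - 11i


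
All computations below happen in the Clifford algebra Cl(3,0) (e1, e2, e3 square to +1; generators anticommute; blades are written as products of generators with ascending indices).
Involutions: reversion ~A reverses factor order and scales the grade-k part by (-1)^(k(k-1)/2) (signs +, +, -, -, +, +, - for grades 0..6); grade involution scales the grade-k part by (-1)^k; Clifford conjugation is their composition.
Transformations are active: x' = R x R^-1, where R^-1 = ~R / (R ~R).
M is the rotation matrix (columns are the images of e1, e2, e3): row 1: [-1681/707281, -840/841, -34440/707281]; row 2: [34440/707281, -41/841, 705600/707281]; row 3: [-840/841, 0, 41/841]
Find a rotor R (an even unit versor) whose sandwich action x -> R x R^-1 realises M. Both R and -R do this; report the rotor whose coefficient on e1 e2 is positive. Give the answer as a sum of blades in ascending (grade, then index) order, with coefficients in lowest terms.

Method: write R = a + b12*e1 e2 + b13*e1 e3 + b23*e2 e3 with a^2 + b12^2 + b13^2 + b23^2 = 1 (so R^-1 = ~R). Expanding the columns R e_j ~R gives tr M = 4a^2 - 1 and, from the antisymmetric part, M21 - M12 = -4a*b12, M13 - M31 = 4a*b13, M32 - M23 = -4a*b23.
Here tr M = -1681/707281, so a^2 = (1 + tr M)/4 = 176400/707281 and a = ±420/841. Taking a = 420/841: M21 - M12 = 740880/707281, M13 - M31 = 672000/707281, M32 - M23 = -705600/707281, giving b12 = -441/841, b13 = 400/841, b23 = 420/841, i.e. R = 420/841 - 441/841*e1 e2 + 400/841*e1 e3 + 420/841*e2 e3.
Its e1 e2 coefficient is negative, so report the other preimage -R.
Answer: -420/841 + 441/841*e1 e2 - 400/841*e1 e3 - 420/841*e2 e3. Recall the cover is two-to-one: with M of trace -1681/707281, both preimages act alike, and the stated e1 e2 sign chooses the sheet.


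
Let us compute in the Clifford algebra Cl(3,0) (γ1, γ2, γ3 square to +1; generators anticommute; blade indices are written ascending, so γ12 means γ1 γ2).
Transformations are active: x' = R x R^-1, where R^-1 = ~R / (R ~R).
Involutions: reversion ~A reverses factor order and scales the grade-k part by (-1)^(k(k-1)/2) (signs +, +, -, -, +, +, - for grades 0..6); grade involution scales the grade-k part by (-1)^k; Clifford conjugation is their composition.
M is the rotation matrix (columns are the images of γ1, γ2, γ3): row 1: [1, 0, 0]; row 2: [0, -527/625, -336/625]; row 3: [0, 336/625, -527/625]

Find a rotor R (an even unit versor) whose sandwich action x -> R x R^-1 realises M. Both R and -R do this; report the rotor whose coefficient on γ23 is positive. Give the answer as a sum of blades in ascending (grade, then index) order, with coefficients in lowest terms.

Method: write R = a + b12*γ12 + b13*γ13 + b23*γ23 with a^2 + b12^2 + b13^2 + b23^2 = 1 (so R^-1 = ~R). Expanding the columns R e_j ~R gives tr M = 4a^2 - 1 and, from the antisymmetric part, M21 - M12 = -4a*b12, M13 - M31 = 4a*b13, M32 - M23 = -4a*b23.
Here tr M = -429/625, so a^2 = (1 + tr M)/4 = 49/625 and a = ±7/25. Taking a = 7/25: M21 - M12 = 0, M13 - M31 = 0, M32 - M23 = 672/625, giving b12 = 0, b13 = 0, b23 = -24/25, i.e. R = 7/25 - 24/25*γ23.
Its γ23 coefficient is negative, so report the other preimage -R.
Answer: -7/25 + 24/25*γ23. Why the constraint matters: R and -R act identically through the sandwich — M has trace -429/625 either way — so only the sign condition on γ23 picks one of the two preimages.


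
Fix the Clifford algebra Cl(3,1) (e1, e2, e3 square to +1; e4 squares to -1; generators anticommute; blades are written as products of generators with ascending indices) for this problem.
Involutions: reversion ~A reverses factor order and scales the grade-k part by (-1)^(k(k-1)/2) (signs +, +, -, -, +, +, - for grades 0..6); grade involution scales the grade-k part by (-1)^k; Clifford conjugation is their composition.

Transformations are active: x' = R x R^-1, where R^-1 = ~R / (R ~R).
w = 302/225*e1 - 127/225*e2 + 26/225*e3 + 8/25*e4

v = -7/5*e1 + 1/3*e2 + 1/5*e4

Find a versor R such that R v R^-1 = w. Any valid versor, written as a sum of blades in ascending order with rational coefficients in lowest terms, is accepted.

Why this works: both vectors square to 457/225, so q(v) = q(w) and R = v + w = -13/225*e1 - 52/225*e2 + 26/225*e3 + 13/25*e4 carries v to w — its own direction survives, the complement (v - w)/2 flips.
Answer: -13/225*e1 - 52/225*e2 + 26/225*e3 + 13/25*e4


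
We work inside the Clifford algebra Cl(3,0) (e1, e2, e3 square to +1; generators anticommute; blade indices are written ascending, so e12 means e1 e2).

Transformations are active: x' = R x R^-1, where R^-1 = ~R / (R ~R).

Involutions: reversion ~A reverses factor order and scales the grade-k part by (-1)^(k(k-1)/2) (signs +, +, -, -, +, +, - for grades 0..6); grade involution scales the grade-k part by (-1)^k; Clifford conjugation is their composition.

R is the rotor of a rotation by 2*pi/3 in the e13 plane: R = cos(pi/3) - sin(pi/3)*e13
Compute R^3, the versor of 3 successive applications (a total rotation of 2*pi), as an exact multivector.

Half-angle bookkeeping: 3 applications in e13 add up to rotor phase 3*pi/3 = pi, so R^3 = cos(pi) - sin(pi)*e13.
cos(pi) = -1 and sin(pi) = 0, so R^3 = -1. The total rotation 2*pi is 1 full turn, so every vector returns to itself, yet the rotor is -1, on the OTHER sheet of the double cover (an odd number of 2*pi turns).
Answer: -1


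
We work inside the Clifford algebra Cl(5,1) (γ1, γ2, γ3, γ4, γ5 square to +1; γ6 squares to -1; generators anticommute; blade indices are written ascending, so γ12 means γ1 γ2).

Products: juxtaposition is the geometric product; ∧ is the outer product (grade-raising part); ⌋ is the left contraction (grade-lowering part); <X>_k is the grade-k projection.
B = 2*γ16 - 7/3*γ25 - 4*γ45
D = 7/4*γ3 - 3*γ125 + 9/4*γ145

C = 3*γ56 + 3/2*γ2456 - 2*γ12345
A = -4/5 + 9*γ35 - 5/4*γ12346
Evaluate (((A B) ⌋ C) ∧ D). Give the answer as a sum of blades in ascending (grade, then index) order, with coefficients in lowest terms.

step 1: -8/5*γ16 - 21*γ23 + 28/15*γ25 + 36*γ34 + 16/5*γ45 + 5/2*γ234 + 18*γ1356 + 5*γ12356 + 35/12*γ13456
step 2: -5*γ15 - 24/5*γ26 + 14/5*γ46 + 32/5*γ123 + 72*γ125 + 56/15*γ134 - 42*γ145
step 3: 35/4*γ135 + 42/5*γ236 + 49/10*γ346 - 126*γ1235 - 147/2*γ1345 - 12/5*γ12456
Answer: 35/4*γ135 + 42/5*γ236 + 49/10*γ346 - 126*γ1235 - 147/2*γ1345 - 12/5*γ12456


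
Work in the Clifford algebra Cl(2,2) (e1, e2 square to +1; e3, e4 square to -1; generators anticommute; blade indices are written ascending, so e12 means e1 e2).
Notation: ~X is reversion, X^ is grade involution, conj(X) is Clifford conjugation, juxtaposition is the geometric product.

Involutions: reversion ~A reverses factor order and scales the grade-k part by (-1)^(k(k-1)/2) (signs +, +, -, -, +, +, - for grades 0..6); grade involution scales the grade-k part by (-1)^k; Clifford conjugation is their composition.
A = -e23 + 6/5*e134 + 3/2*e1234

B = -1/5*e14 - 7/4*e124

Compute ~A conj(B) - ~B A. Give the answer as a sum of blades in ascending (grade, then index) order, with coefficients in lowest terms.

first term: -477/200*e3 - 9/5*e23 + 7/4*e134 + 1/5*e1234
second term: -573/200*e3 + 12/5*e23 - 7/4*e134 - 1/5*e1234
Answer: 12/25*e3 - 21/5*e23 + 7/2*e134 + 2/5*e1234


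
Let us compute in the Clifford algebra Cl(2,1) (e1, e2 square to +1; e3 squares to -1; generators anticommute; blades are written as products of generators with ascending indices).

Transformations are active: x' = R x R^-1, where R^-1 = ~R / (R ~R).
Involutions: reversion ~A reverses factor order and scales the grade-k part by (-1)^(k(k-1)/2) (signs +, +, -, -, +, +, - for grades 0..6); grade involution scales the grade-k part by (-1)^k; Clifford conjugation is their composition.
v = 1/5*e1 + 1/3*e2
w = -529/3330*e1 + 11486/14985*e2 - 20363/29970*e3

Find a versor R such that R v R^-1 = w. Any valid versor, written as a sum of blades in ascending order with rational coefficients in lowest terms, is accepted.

Since q(v) = q(w) = 34/225, the sum R = v + w = 137/3330*e1 + 16481/14985*e2 - 20363/29970*e3 does the job whenever invertible.
Answer: 137/3330*e1 + 16481/14985*e2 - 20363/29970*e3


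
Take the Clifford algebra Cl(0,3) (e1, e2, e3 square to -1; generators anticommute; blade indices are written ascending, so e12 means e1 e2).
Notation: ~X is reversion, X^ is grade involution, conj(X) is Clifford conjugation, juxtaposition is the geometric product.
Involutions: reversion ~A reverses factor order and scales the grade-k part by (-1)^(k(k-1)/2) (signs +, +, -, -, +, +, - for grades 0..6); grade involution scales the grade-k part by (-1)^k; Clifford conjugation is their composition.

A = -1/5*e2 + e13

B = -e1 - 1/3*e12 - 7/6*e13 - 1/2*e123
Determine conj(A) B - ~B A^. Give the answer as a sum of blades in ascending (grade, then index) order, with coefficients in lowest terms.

first term: -7/6 - 1/15*e1 + 1/2*e2 + e3 + 1/5*e12 - 1/10*e13 - 1/3*e23 + 7/30*e123
second term: -7/6 - 1/15*e1 + 1/2*e2 + e3 - 1/5*e12 + 1/10*e13 + 1/3*e23 - 7/30*e123
Answer: 2/5*e12 - 1/5*e13 - 2/3*e23 + 7/15*e123


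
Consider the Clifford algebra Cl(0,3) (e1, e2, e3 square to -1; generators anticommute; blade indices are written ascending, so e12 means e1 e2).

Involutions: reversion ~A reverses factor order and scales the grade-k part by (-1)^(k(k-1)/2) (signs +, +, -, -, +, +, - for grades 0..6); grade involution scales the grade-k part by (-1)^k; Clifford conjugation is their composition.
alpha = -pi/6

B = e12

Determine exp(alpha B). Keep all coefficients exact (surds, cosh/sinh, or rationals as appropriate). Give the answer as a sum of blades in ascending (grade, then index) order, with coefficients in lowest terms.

B^2 = (1)^2*(e12)^2 = 1*(-1) = -1 (a basis 2-blade squares to minus the product of its generators' squares).
B^2 = -1 — circular case — the even/odd split gives cos and sin: l = 1, alpha*l = -pi/6, so exp(alpha B) = cos(-pi/6) + (sin(-pi/6)/1)*B = sqrt(3)/2 + (-1/2)*B.
Answer: sqrt(3)/2 - 1/2*e12


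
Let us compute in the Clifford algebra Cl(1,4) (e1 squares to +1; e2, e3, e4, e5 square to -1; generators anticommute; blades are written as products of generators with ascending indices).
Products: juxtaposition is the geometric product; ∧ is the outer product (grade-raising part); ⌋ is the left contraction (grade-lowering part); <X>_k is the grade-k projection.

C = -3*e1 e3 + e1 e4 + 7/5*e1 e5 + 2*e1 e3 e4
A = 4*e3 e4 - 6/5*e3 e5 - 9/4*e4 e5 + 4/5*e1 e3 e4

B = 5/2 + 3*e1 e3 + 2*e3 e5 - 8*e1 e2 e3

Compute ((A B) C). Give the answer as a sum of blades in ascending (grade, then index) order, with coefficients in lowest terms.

step 1: 12/5 + 12/5*e4 + 12*e1 e4 - 18/5*e1 e5 - 32/5*e2 e4 + 29/2*e3 e4 - 3*e3 e5 + 19/8*e4 e5 - 32*e1 e2 e4 + 48/5*e1 e2 e5 + 2*e1 e3 e4 + 8/5*e1 e4 e5 - 27/4*e1 e3 e4 e5 + 18*e1 e2 e3 e4 e5
step 2: 74/25 - 133/5*e1 + 464/25*e2 - 26*e3 - 206/25*e4 - 119/10*e5 + 32/5*e1 e2 - 223/10*e1 e3 - 1777/40*e1 e4 + 2947/200*e1 e5 - 64*e2 e3 - 36*e2 e5 - 909/20*e3 e4 + 83/4*e3 e5 - 3/20*e4 e5 - 64/5*e1 e2 e3 - 12/5*e1 e3 e4 + 19/4*e1 e3 e5 + 66/25*e1 e4 e5 - 606/5*e2 e3 e4 + 234/5*e2 e3 e5 - 2/5*e2 e4 e5 + 26/5*e3 e4 e5 - 96/5*e1 e2 e3 e4 - 224/25*e1 e2 e4 e5 + 647/40*e1 e3 e4 e5 + 96/5*e2 e3 e4 e5
Answer: 74/25 - 133/5*e1 + 464/25*e2 - 26*e3 - 206/25*e4 - 119/10*e5 + 32/5*e1 e2 - 223/10*e1 e3 - 1777/40*e1 e4 + 2947/200*e1 e5 - 64*e2 e3 - 36*e2 e5 - 909/20*e3 e4 + 83/4*e3 e5 - 3/20*e4 e5 - 64/5*e1 e2 e3 - 12/5*e1 e3 e4 + 19/4*e1 e3 e5 + 66/25*e1 e4 e5 - 606/5*e2 e3 e4 + 234/5*e2 e3 e5 - 2/5*e2 e4 e5 + 26/5*e3 e4 e5 - 96/5*e1 e2 e3 e4 - 224/25*e1 e2 e4 e5 + 647/40*e1 e3 e4 e5 + 96/5*e2 e3 e4 e5


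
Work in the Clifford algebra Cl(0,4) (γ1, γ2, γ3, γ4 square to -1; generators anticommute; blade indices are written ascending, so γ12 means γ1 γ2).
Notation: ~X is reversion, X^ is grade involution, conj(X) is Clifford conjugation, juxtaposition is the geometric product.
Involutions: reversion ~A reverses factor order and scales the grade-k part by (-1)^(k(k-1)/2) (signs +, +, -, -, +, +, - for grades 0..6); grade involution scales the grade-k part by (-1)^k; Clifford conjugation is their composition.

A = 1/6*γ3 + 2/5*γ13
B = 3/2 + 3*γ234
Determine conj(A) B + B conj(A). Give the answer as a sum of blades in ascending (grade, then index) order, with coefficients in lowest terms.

first term: -1/4*γ3 - 3/5*γ13 - 1/2*γ24 - 6/5*γ124
second term: -1/4*γ3 - 3/5*γ13 - 1/2*γ24 + 6/5*γ124
Answer: -1/2*γ3 - 6/5*γ13 - γ24


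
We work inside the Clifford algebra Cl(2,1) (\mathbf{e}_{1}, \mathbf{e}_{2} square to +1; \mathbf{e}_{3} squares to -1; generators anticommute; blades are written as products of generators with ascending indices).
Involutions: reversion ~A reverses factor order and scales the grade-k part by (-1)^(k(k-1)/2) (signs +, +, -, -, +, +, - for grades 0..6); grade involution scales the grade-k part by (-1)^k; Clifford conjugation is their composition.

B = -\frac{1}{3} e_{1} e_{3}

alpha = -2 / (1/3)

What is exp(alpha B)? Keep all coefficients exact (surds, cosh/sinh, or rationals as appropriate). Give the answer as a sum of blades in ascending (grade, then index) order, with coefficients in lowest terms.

B^2 = (-\frac{1}{3})^2*(e_{1} e_{3})^2 = \frac{1}{9}*(+1) = \frac{1}{9} (a basis 2-blade squares to minus the product of its generators' squares).
B^2 = \frac{1}{9} — the series telescopes hyperbolically here: l = \frac{1}{3}, alpha*l = -2, so exp(alpha B) = cosh(-2) + (sinh(-2)/(\frac{1}{3}))*B = \cosh{\left(2 \right)} + (- 3 \sinh{\left(2 \right)})*B.
Answer: \cosh{\left(2 \right)} + \sinh{\left(2 \right)} e_{1} e_{3}


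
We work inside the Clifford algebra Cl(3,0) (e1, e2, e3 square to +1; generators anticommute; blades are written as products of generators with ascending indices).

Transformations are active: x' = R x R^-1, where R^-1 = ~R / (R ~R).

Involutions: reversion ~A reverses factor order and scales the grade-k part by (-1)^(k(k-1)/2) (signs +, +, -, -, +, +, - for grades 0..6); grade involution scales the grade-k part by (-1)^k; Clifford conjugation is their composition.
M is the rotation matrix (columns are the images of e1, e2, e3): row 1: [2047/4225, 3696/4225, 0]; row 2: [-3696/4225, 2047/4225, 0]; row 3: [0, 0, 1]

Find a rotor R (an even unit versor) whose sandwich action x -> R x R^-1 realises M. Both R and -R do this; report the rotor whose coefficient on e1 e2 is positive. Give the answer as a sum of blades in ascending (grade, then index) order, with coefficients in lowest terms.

Method: write R = a + b12*e1 e2 + b13*e1 e3 + b23*e2 e3 with a^2 + b12^2 + b13^2 + b23^2 = 1 (so R^-1 = ~R). Expanding the columns R e_j ~R gives tr M = 4a^2 - 1 and, from the antisymmetric part, M21 - M12 = -4a*b12, M13 - M31 = 4a*b13, M32 - M23 = -4a*b23.
Here tr M = 8319/4225, so a^2 = (1 + tr M)/4 = 3136/4225 and a = ±56/65. Taking a = 56/65: M21 - M12 = -7392/4225, M13 - M31 = 0, M32 - M23 = 0, giving b12 = 33/65, b13 = 0, b23 = 0, i.e. R = 56/65 + 33/65*e1 e2.
Its e1 e2 coefficient is already positive.
Answer: 56/65 + 33/65*e1 e2. Note: both R and -R realise this M (trace 8319/4225); the covering map identifies them, and the e1 e2-coefficient sign is the tie-breaker.


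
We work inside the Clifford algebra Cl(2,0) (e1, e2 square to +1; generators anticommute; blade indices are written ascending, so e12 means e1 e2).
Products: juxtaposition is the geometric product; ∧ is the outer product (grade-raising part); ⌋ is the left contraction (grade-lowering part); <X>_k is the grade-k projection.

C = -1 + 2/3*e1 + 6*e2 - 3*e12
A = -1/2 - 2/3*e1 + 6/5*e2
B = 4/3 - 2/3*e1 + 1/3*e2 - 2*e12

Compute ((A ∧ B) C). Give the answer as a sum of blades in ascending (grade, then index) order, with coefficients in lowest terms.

step 1: -2/3 - 5/9*e1 + 43/30*e2 + 71/45*e12
step 2: 368/27 + 1249/90*e1 - 1301/270*e2 - 58/15*e12
Answer: 368/27 + 1249/90*e1 - 1301/270*e2 - 58/15*e12


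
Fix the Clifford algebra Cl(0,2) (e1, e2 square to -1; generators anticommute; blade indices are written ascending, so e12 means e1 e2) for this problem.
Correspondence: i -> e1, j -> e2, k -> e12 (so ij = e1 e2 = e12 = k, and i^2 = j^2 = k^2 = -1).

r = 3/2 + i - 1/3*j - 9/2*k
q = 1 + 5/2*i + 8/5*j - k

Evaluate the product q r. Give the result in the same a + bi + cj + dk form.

In blades: q = 1 + 5/2*e1 + 8/5*e2 - e12, r = 3/2 + e1 - 1/3*e2 - 9/2*e12.
Distribute q over r term by term (generator squares from the signature, products reordered to ascending indices): (1)*r = 3/2 + e1 - 1/3*e2 - 9/2*e12; (5/2*e1)*r = -5/2 + 15/4*e1 + 45/4*e2 - 5/6*e12; (8/5*e2)*r = 8/15 - 36/5*e1 + 12/5*e2 - 8/5*e12; (-e12)*r = -9/2 - 1/3*e1 - e2 - 3/2*e12.
Sum: -149/30 - 167/60*e1 + 739/60*e2 - 253/30*e12; translating back through the correspondence:
Answer: -149/30 - 167/60*i + 739/60*j - 253/30*k


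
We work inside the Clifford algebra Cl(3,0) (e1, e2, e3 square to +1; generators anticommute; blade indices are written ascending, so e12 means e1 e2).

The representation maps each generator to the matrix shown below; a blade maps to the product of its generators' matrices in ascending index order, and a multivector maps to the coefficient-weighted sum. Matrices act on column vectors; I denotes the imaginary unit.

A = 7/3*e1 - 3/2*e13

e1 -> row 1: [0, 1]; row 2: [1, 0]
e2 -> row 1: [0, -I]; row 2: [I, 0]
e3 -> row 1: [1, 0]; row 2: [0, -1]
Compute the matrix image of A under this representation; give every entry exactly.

Bivector images (products of the table entries): rho(e13) = rho(e1)rho(e3) = row 1: [0, -1]; row 2: [1, 0].
M = (7/3)*rho(e1) + (-3/2)*rho(e13), summed entrywise:
Answer: row 1: [0, 23/6]; row 2: [5/6, 0]


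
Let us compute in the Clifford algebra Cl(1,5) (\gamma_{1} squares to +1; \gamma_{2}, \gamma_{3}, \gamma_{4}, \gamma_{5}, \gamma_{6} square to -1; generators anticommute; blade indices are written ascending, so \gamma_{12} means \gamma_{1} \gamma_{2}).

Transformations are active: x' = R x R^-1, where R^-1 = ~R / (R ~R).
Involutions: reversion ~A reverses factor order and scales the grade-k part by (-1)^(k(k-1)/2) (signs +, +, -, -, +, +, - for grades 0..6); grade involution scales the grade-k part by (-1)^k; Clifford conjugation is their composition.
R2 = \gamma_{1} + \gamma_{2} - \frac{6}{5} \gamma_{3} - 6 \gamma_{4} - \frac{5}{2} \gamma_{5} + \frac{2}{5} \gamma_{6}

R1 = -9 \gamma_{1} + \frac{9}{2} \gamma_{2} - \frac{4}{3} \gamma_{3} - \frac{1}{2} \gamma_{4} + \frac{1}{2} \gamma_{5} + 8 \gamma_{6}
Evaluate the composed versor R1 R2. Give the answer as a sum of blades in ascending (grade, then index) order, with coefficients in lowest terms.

Distribute over the terms of R1 (each basis-blade product reordered to ascending indices, repeated generators contracted through their squares):
(-9 \gamma_{1}) R2 = -9 - 9 \gamma_{12} + \frac{54}{5} \gamma_{13} + 54 \gamma_{14} + \frac{45}{2} \gamma_{15} - \frac{18}{5} \gamma_{16}
(\frac{9}{2} \gamma_{2}) R2 = -\frac{9}{2} - \frac{9}{2} \gamma_{12} - \frac{27}{5} \gamma_{23} - 27 \gamma_{24} - \frac{45}{4} \gamma_{25} + \frac{9}{5} \gamma_{26}
(-\frac{4}{3} \gamma_{3}) R2 = -\frac{8}{5} + \frac{4}{3} \gamma_{13} + \frac{4}{3} \gamma_{23} + 8 \gamma_{34} + \frac{10}{3} \gamma_{35} - \frac{8}{15} \gamma_{36}
(-\frac{1}{2} \gamma_{4}) R2 = -3 + \frac{1}{2} \gamma_{14} + \frac{1}{2} \gamma_{24} - \frac{3}{5} \gamma_{34} + \frac{5}{4} \gamma_{45} - \frac{1}{5} \gamma_{46}
(\frac{1}{2} \gamma_{5}) R2 = \frac{5}{4} - \frac{1}{2} \gamma_{15} - \frac{1}{2} \gamma_{25} + \frac{3}{5} \gamma_{35} + 3 \gamma_{45} + \frac{1}{5} \gamma_{56}
(8 \gamma_{6}) R2 = -\frac{16}{5} - 8 \gamma_{16} - 8 \gamma_{26} + \frac{48}{5} \gamma_{36} + 48 \gamma_{46} + 20 \gamma_{56}
Summing the partial products and collecting blades:
Answer: -\frac{401}{20} - \frac{27}{2} \gamma_{12} + \frac{182}{15} \gamma_{13} + \frac{109}{2} \gamma_{14} + 22 \gamma_{15} - \frac{58}{5} \gamma_{16} - \frac{61}{15} \gamma_{23} - \frac{53}{2} \gamma_{24} - \frac{47}{4} \gamma_{25} - \frac{31}{5} \gamma_{26} + \frac{37}{5} \gamma_{34} + \frac{59}{15} \gamma_{35} + \frac{136}{15} \gamma_{36} + \frac{17}{4} \gamma_{45} + \frac{239}{5} \gamma_{46} + \frac{101}{5} \gamma_{56}


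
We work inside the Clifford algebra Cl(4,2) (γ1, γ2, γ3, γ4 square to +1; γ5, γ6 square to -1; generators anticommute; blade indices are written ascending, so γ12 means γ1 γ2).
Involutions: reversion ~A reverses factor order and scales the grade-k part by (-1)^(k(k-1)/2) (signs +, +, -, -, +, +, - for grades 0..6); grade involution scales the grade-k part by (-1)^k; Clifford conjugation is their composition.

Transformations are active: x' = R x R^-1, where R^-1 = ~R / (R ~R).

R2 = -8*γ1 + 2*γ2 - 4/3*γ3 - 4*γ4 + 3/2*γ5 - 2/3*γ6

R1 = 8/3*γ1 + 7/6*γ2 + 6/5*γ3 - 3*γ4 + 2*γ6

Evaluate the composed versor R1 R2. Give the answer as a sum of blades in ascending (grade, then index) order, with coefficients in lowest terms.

Distribute over the terms of R1 (each basis-blade product reordered to ascending indices, repeated generators contracted through their squares):
(8/3*γ1) R2 = -64/3 + 16/3*γ12 - 32/9*γ13 - 32/3*γ14 + 4*γ15 - 16/9*γ16
(7/6*γ2) R2 = 7/3 + 28/3*γ12 - 14/9*γ23 - 14/3*γ24 + 7/4*γ25 - 7/9*γ26
(6/5*γ3) R2 = -8/5 + 48/5*γ13 - 12/5*γ23 - 24/5*γ34 + 9/5*γ35 - 4/5*γ36
(-3*γ4) R2 = 12 - 24*γ14 + 6*γ24 - 4*γ34 - 9/2*γ45 + 2*γ46
(2*γ6) R2 = 4/3 + 16*γ16 - 4*γ26 + 8/3*γ36 + 8*γ46 - 3*γ56
Summing the partial products and collecting blades:
Answer: -109/15 + 44/3*γ12 + 272/45*γ13 - 104/3*γ14 + 4*γ15 + 128/9*γ16 - 178/45*γ23 + 4/3*γ24 + 7/4*γ25 - 43/9*γ26 - 44/5*γ34 + 9/5*γ35 + 28/15*γ36 - 9/2*γ45 + 10*γ46 - 3*γ56


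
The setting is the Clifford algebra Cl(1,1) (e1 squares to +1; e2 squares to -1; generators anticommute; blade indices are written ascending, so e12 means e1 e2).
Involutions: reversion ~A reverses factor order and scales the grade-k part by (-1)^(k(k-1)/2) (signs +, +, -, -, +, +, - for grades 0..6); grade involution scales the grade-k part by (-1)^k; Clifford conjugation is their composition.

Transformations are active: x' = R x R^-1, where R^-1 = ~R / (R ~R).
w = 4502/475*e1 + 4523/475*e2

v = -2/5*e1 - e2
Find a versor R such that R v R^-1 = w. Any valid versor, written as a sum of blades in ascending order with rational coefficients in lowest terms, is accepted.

Equal squares first: v^2 = w^2 = -21/25. Then v + w = 4312/475*e1 + 4048/475*e2 is a versor taking v to w, provided it is invertible.
Answer: 4312/475*e1 + 4048/475*e2


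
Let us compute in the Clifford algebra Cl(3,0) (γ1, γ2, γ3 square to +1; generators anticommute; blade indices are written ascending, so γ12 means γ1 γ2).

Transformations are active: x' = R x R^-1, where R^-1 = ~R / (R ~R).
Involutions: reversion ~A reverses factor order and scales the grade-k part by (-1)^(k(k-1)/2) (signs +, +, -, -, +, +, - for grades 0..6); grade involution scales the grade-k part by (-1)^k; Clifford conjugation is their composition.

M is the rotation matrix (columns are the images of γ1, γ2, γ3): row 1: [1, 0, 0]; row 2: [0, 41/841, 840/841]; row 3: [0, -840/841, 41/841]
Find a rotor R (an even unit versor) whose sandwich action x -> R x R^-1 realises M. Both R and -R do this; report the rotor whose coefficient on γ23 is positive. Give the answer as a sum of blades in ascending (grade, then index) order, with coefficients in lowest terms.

Method: write R = a + b12*γ12 + b13*γ13 + b23*γ23 with a^2 + b12^2 + b13^2 + b23^2 = 1 (so R^-1 = ~R). Expanding the columns R e_j ~R gives tr M = 4a^2 - 1 and, from the antisymmetric part, M21 - M12 = -4a*b12, M13 - M31 = 4a*b13, M32 - M23 = -4a*b23.
Here tr M = 923/841, so a^2 = (1 + tr M)/4 = 441/841 and a = ±21/29. Taking a = 21/29: M21 - M12 = 0, M13 - M31 = 0, M32 - M23 = -1680/841, giving b12 = 0, b13 = 0, b23 = 20/29, i.e. R = 21/29 + 20/29*γ23.
Its γ23 coefficient is already positive.
Answer: 21/29 + 20/29*γ23. Key observation: the double cover Spin(3) -> SO(3) sends R and -R to the same matrix (trace 923/841 here), so the stated sign of the γ23 coefficient is what selects one sheet.


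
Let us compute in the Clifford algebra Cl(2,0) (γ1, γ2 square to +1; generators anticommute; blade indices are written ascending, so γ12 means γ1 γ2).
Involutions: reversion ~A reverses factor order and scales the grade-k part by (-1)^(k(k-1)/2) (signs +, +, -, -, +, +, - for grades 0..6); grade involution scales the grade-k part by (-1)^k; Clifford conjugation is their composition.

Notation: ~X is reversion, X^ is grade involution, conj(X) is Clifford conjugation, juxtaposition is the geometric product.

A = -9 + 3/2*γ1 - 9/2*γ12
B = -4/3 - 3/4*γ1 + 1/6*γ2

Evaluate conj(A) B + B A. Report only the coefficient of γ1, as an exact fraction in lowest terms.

first term: 105/8 + 19/2*γ1 + 15/8*γ2 - 25/4*γ12
second term: 87/8 + 11/2*γ1 + 15/8*γ2 + 23/4*γ12
Answer: 15


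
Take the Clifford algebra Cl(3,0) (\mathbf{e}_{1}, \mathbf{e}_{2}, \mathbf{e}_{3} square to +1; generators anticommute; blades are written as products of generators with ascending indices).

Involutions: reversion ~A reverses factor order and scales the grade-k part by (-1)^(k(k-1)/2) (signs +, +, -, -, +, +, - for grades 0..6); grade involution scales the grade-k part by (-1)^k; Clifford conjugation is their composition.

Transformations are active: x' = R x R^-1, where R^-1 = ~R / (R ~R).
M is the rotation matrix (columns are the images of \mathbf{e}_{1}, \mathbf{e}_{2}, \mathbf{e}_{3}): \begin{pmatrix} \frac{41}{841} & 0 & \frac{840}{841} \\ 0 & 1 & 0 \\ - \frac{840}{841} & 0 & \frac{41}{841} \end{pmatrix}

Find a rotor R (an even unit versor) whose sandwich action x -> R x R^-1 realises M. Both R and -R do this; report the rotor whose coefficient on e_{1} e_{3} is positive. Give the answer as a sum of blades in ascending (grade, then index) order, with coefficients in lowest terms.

Method: write R = a + b12*e_{1} e_{2} + b13*e_{1} e_{3} + b23*e_{2} e_{3} with a^2 + b12^2 + b13^2 + b23^2 = 1 (so R^-1 = ~R). Expanding the columns R e_j ~R gives tr M = 4a^2 - 1 and, from the antisymmetric part, M21 - M12 = -4a*b12, M13 - M31 = 4a*b13, M32 - M23 = -4a*b23.
Here tr M = \frac{923}{841}, so a^2 = (1 + tr M)/4 = \frac{441}{841} and a = ±\frac{21}{29}. Taking a = \frac{21}{29}: M21 - M12 = 0, M13 - M31 = \frac{1680}{841}, M32 - M23 = 0, giving b12 = 0, b13 = \frac{20}{29}, b23 = 0, i.e. R = \frac{21}{29} + \frac{20}{29} e_{1} e_{3}.
Its e_{1} e_{3} coefficient is already positive.
Answer: \frac{21}{29} + \frac{20}{29} e_{1} e_{3}. Why the constraint matters: R and -R act identically through the sandwich — M has trace \frac{923}{841} either way — so only the sign condition on e_{1} e_{3} picks one of the two preimages.


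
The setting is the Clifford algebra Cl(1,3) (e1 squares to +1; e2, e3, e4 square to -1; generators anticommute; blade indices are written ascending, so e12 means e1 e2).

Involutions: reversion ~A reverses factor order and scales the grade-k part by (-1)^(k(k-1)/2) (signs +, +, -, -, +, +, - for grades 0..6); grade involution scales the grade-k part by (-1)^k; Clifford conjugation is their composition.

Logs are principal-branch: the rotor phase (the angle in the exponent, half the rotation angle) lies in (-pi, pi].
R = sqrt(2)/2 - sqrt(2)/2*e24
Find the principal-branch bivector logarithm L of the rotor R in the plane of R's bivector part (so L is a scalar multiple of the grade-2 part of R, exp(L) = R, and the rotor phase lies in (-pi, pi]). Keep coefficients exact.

The scalar part of R is sqrt(2)/2, so the principal-branch rotor phase is pinned; divide the bivector part by its sine to get the unit plane — L is the phase times that plane.
Concretely: cos(phase) = sqrt(2)/2 gives phase = ±pi/4, and since phase/sin(phase) is even the sign is immaterial: L = (phase/sin(phase)) * <R>_2 = (sqrt(2)*pi/4) * <R>_2.
Answer: -pi/4*e24
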